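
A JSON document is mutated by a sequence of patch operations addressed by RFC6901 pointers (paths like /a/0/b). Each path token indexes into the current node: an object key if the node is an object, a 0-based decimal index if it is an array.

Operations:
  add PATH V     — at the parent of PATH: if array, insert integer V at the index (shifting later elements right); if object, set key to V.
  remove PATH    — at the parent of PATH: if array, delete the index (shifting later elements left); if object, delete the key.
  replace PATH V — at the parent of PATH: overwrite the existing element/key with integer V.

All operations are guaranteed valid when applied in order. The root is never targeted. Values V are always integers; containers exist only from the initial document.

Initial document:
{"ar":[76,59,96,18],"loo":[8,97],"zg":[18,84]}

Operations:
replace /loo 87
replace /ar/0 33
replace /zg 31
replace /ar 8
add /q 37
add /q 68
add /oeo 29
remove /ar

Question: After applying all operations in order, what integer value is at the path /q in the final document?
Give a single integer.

After op 1 (replace /loo 87): {"ar":[76,59,96,18],"loo":87,"zg":[18,84]}
After op 2 (replace /ar/0 33): {"ar":[33,59,96,18],"loo":87,"zg":[18,84]}
After op 3 (replace /zg 31): {"ar":[33,59,96,18],"loo":87,"zg":31}
After op 4 (replace /ar 8): {"ar":8,"loo":87,"zg":31}
After op 5 (add /q 37): {"ar":8,"loo":87,"q":37,"zg":31}
After op 6 (add /q 68): {"ar":8,"loo":87,"q":68,"zg":31}
After op 7 (add /oeo 29): {"ar":8,"loo":87,"oeo":29,"q":68,"zg":31}
After op 8 (remove /ar): {"loo":87,"oeo":29,"q":68,"zg":31}
Value at /q: 68

Answer: 68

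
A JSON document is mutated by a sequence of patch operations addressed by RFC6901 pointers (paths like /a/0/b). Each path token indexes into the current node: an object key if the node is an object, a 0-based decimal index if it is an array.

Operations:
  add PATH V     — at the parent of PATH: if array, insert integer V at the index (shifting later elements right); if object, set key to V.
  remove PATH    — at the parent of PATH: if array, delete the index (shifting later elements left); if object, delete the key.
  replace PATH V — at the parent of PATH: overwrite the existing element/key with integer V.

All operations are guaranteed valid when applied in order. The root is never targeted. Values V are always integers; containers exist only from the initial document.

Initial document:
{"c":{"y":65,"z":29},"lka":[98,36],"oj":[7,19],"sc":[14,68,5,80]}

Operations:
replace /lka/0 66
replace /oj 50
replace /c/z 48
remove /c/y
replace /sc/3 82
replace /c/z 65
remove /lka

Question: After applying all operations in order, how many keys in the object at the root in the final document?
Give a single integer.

After op 1 (replace /lka/0 66): {"c":{"y":65,"z":29},"lka":[66,36],"oj":[7,19],"sc":[14,68,5,80]}
After op 2 (replace /oj 50): {"c":{"y":65,"z":29},"lka":[66,36],"oj":50,"sc":[14,68,5,80]}
After op 3 (replace /c/z 48): {"c":{"y":65,"z":48},"lka":[66,36],"oj":50,"sc":[14,68,5,80]}
After op 4 (remove /c/y): {"c":{"z":48},"lka":[66,36],"oj":50,"sc":[14,68,5,80]}
After op 5 (replace /sc/3 82): {"c":{"z":48},"lka":[66,36],"oj":50,"sc":[14,68,5,82]}
After op 6 (replace /c/z 65): {"c":{"z":65},"lka":[66,36],"oj":50,"sc":[14,68,5,82]}
After op 7 (remove /lka): {"c":{"z":65},"oj":50,"sc":[14,68,5,82]}
Size at the root: 3

Answer: 3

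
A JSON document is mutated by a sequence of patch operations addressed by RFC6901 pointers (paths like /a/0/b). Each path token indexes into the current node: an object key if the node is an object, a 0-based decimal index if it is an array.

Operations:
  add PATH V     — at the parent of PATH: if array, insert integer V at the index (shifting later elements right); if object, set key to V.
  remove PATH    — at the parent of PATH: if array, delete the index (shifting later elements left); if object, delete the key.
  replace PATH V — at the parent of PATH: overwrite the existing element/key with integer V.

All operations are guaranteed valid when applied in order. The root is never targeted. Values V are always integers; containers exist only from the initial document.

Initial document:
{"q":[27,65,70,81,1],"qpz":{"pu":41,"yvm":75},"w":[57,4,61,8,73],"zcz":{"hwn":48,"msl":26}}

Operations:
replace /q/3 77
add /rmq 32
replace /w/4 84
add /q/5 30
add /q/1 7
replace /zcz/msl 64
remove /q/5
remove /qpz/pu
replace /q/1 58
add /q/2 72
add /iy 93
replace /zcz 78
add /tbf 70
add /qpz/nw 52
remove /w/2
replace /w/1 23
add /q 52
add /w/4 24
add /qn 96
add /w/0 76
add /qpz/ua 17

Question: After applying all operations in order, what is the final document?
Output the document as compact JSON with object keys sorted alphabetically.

Answer: {"iy":93,"q":52,"qn":96,"qpz":{"nw":52,"ua":17,"yvm":75},"rmq":32,"tbf":70,"w":[76,57,23,8,84,24],"zcz":78}

Derivation:
After op 1 (replace /q/3 77): {"q":[27,65,70,77,1],"qpz":{"pu":41,"yvm":75},"w":[57,4,61,8,73],"zcz":{"hwn":48,"msl":26}}
After op 2 (add /rmq 32): {"q":[27,65,70,77,1],"qpz":{"pu":41,"yvm":75},"rmq":32,"w":[57,4,61,8,73],"zcz":{"hwn":48,"msl":26}}
After op 3 (replace /w/4 84): {"q":[27,65,70,77,1],"qpz":{"pu":41,"yvm":75},"rmq":32,"w":[57,4,61,8,84],"zcz":{"hwn":48,"msl":26}}
After op 4 (add /q/5 30): {"q":[27,65,70,77,1,30],"qpz":{"pu":41,"yvm":75},"rmq":32,"w":[57,4,61,8,84],"zcz":{"hwn":48,"msl":26}}
After op 5 (add /q/1 7): {"q":[27,7,65,70,77,1,30],"qpz":{"pu":41,"yvm":75},"rmq":32,"w":[57,4,61,8,84],"zcz":{"hwn":48,"msl":26}}
After op 6 (replace /zcz/msl 64): {"q":[27,7,65,70,77,1,30],"qpz":{"pu":41,"yvm":75},"rmq":32,"w":[57,4,61,8,84],"zcz":{"hwn":48,"msl":64}}
After op 7 (remove /q/5): {"q":[27,7,65,70,77,30],"qpz":{"pu":41,"yvm":75},"rmq":32,"w":[57,4,61,8,84],"zcz":{"hwn":48,"msl":64}}
After op 8 (remove /qpz/pu): {"q":[27,7,65,70,77,30],"qpz":{"yvm":75},"rmq":32,"w":[57,4,61,8,84],"zcz":{"hwn":48,"msl":64}}
After op 9 (replace /q/1 58): {"q":[27,58,65,70,77,30],"qpz":{"yvm":75},"rmq":32,"w":[57,4,61,8,84],"zcz":{"hwn":48,"msl":64}}
After op 10 (add /q/2 72): {"q":[27,58,72,65,70,77,30],"qpz":{"yvm":75},"rmq":32,"w":[57,4,61,8,84],"zcz":{"hwn":48,"msl":64}}
After op 11 (add /iy 93): {"iy":93,"q":[27,58,72,65,70,77,30],"qpz":{"yvm":75},"rmq":32,"w":[57,4,61,8,84],"zcz":{"hwn":48,"msl":64}}
After op 12 (replace /zcz 78): {"iy":93,"q":[27,58,72,65,70,77,30],"qpz":{"yvm":75},"rmq":32,"w":[57,4,61,8,84],"zcz":78}
After op 13 (add /tbf 70): {"iy":93,"q":[27,58,72,65,70,77,30],"qpz":{"yvm":75},"rmq":32,"tbf":70,"w":[57,4,61,8,84],"zcz":78}
After op 14 (add /qpz/nw 52): {"iy":93,"q":[27,58,72,65,70,77,30],"qpz":{"nw":52,"yvm":75},"rmq":32,"tbf":70,"w":[57,4,61,8,84],"zcz":78}
After op 15 (remove /w/2): {"iy":93,"q":[27,58,72,65,70,77,30],"qpz":{"nw":52,"yvm":75},"rmq":32,"tbf":70,"w":[57,4,8,84],"zcz":78}
After op 16 (replace /w/1 23): {"iy":93,"q":[27,58,72,65,70,77,30],"qpz":{"nw":52,"yvm":75},"rmq":32,"tbf":70,"w":[57,23,8,84],"zcz":78}
After op 17 (add /q 52): {"iy":93,"q":52,"qpz":{"nw":52,"yvm":75},"rmq":32,"tbf":70,"w":[57,23,8,84],"zcz":78}
After op 18 (add /w/4 24): {"iy":93,"q":52,"qpz":{"nw":52,"yvm":75},"rmq":32,"tbf":70,"w":[57,23,8,84,24],"zcz":78}
After op 19 (add /qn 96): {"iy":93,"q":52,"qn":96,"qpz":{"nw":52,"yvm":75},"rmq":32,"tbf":70,"w":[57,23,8,84,24],"zcz":78}
After op 20 (add /w/0 76): {"iy":93,"q":52,"qn":96,"qpz":{"nw":52,"yvm":75},"rmq":32,"tbf":70,"w":[76,57,23,8,84,24],"zcz":78}
After op 21 (add /qpz/ua 17): {"iy":93,"q":52,"qn":96,"qpz":{"nw":52,"ua":17,"yvm":75},"rmq":32,"tbf":70,"w":[76,57,23,8,84,24],"zcz":78}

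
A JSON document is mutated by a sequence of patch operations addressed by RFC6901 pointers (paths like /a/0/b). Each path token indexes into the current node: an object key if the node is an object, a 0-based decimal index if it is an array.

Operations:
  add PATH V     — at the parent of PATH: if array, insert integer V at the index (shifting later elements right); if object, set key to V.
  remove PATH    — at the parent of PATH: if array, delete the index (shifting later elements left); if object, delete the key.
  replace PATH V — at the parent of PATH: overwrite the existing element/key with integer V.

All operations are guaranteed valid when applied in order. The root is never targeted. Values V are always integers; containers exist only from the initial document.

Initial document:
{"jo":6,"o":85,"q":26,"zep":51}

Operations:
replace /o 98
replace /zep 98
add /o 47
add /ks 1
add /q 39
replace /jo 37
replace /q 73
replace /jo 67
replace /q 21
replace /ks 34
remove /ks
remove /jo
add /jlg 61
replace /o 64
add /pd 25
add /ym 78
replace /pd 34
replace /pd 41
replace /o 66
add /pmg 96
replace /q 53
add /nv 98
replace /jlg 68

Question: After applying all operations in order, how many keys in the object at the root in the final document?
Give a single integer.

After op 1 (replace /o 98): {"jo":6,"o":98,"q":26,"zep":51}
After op 2 (replace /zep 98): {"jo":6,"o":98,"q":26,"zep":98}
After op 3 (add /o 47): {"jo":6,"o":47,"q":26,"zep":98}
After op 4 (add /ks 1): {"jo":6,"ks":1,"o":47,"q":26,"zep":98}
After op 5 (add /q 39): {"jo":6,"ks":1,"o":47,"q":39,"zep":98}
After op 6 (replace /jo 37): {"jo":37,"ks":1,"o":47,"q":39,"zep":98}
After op 7 (replace /q 73): {"jo":37,"ks":1,"o":47,"q":73,"zep":98}
After op 8 (replace /jo 67): {"jo":67,"ks":1,"o":47,"q":73,"zep":98}
After op 9 (replace /q 21): {"jo":67,"ks":1,"o":47,"q":21,"zep":98}
After op 10 (replace /ks 34): {"jo":67,"ks":34,"o":47,"q":21,"zep":98}
After op 11 (remove /ks): {"jo":67,"o":47,"q":21,"zep":98}
After op 12 (remove /jo): {"o":47,"q":21,"zep":98}
After op 13 (add /jlg 61): {"jlg":61,"o":47,"q":21,"zep":98}
After op 14 (replace /o 64): {"jlg":61,"o":64,"q":21,"zep":98}
After op 15 (add /pd 25): {"jlg":61,"o":64,"pd":25,"q":21,"zep":98}
After op 16 (add /ym 78): {"jlg":61,"o":64,"pd":25,"q":21,"ym":78,"zep":98}
After op 17 (replace /pd 34): {"jlg":61,"o":64,"pd":34,"q":21,"ym":78,"zep":98}
After op 18 (replace /pd 41): {"jlg":61,"o":64,"pd":41,"q":21,"ym":78,"zep":98}
After op 19 (replace /o 66): {"jlg":61,"o":66,"pd":41,"q":21,"ym":78,"zep":98}
After op 20 (add /pmg 96): {"jlg":61,"o":66,"pd":41,"pmg":96,"q":21,"ym":78,"zep":98}
After op 21 (replace /q 53): {"jlg":61,"o":66,"pd":41,"pmg":96,"q":53,"ym":78,"zep":98}
After op 22 (add /nv 98): {"jlg":61,"nv":98,"o":66,"pd":41,"pmg":96,"q":53,"ym":78,"zep":98}
After op 23 (replace /jlg 68): {"jlg":68,"nv":98,"o":66,"pd":41,"pmg":96,"q":53,"ym":78,"zep":98}
Size at the root: 8

Answer: 8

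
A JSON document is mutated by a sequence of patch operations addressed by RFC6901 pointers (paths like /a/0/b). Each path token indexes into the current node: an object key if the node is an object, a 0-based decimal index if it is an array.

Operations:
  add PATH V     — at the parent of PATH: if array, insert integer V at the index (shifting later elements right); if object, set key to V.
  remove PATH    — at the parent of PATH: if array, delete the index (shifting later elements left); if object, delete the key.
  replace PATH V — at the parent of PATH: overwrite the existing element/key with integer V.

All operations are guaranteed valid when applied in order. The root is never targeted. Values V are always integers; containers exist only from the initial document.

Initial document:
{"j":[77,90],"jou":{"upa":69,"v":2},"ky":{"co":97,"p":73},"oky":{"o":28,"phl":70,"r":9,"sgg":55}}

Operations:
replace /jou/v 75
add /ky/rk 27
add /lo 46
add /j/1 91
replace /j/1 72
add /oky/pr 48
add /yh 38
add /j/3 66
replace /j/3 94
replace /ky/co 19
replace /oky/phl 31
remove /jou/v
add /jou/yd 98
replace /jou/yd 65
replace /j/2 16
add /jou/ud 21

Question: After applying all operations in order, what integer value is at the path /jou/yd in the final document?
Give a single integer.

Answer: 65

Derivation:
After op 1 (replace /jou/v 75): {"j":[77,90],"jou":{"upa":69,"v":75},"ky":{"co":97,"p":73},"oky":{"o":28,"phl":70,"r":9,"sgg":55}}
After op 2 (add /ky/rk 27): {"j":[77,90],"jou":{"upa":69,"v":75},"ky":{"co":97,"p":73,"rk":27},"oky":{"o":28,"phl":70,"r":9,"sgg":55}}
After op 3 (add /lo 46): {"j":[77,90],"jou":{"upa":69,"v":75},"ky":{"co":97,"p":73,"rk":27},"lo":46,"oky":{"o":28,"phl":70,"r":9,"sgg":55}}
After op 4 (add /j/1 91): {"j":[77,91,90],"jou":{"upa":69,"v":75},"ky":{"co":97,"p":73,"rk":27},"lo":46,"oky":{"o":28,"phl":70,"r":9,"sgg":55}}
After op 5 (replace /j/1 72): {"j":[77,72,90],"jou":{"upa":69,"v":75},"ky":{"co":97,"p":73,"rk":27},"lo":46,"oky":{"o":28,"phl":70,"r":9,"sgg":55}}
After op 6 (add /oky/pr 48): {"j":[77,72,90],"jou":{"upa":69,"v":75},"ky":{"co":97,"p":73,"rk":27},"lo":46,"oky":{"o":28,"phl":70,"pr":48,"r":9,"sgg":55}}
After op 7 (add /yh 38): {"j":[77,72,90],"jou":{"upa":69,"v":75},"ky":{"co":97,"p":73,"rk":27},"lo":46,"oky":{"o":28,"phl":70,"pr":48,"r":9,"sgg":55},"yh":38}
After op 8 (add /j/3 66): {"j":[77,72,90,66],"jou":{"upa":69,"v":75},"ky":{"co":97,"p":73,"rk":27},"lo":46,"oky":{"o":28,"phl":70,"pr":48,"r":9,"sgg":55},"yh":38}
After op 9 (replace /j/3 94): {"j":[77,72,90,94],"jou":{"upa":69,"v":75},"ky":{"co":97,"p":73,"rk":27},"lo":46,"oky":{"o":28,"phl":70,"pr":48,"r":9,"sgg":55},"yh":38}
After op 10 (replace /ky/co 19): {"j":[77,72,90,94],"jou":{"upa":69,"v":75},"ky":{"co":19,"p":73,"rk":27},"lo":46,"oky":{"o":28,"phl":70,"pr":48,"r":9,"sgg":55},"yh":38}
After op 11 (replace /oky/phl 31): {"j":[77,72,90,94],"jou":{"upa":69,"v":75},"ky":{"co":19,"p":73,"rk":27},"lo":46,"oky":{"o":28,"phl":31,"pr":48,"r":9,"sgg":55},"yh":38}
After op 12 (remove /jou/v): {"j":[77,72,90,94],"jou":{"upa":69},"ky":{"co":19,"p":73,"rk":27},"lo":46,"oky":{"o":28,"phl":31,"pr":48,"r":9,"sgg":55},"yh":38}
After op 13 (add /jou/yd 98): {"j":[77,72,90,94],"jou":{"upa":69,"yd":98},"ky":{"co":19,"p":73,"rk":27},"lo":46,"oky":{"o":28,"phl":31,"pr":48,"r":9,"sgg":55},"yh":38}
After op 14 (replace /jou/yd 65): {"j":[77,72,90,94],"jou":{"upa":69,"yd":65},"ky":{"co":19,"p":73,"rk":27},"lo":46,"oky":{"o":28,"phl":31,"pr":48,"r":9,"sgg":55},"yh":38}
After op 15 (replace /j/2 16): {"j":[77,72,16,94],"jou":{"upa":69,"yd":65},"ky":{"co":19,"p":73,"rk":27},"lo":46,"oky":{"o":28,"phl":31,"pr":48,"r":9,"sgg":55},"yh":38}
After op 16 (add /jou/ud 21): {"j":[77,72,16,94],"jou":{"ud":21,"upa":69,"yd":65},"ky":{"co":19,"p":73,"rk":27},"lo":46,"oky":{"o":28,"phl":31,"pr":48,"r":9,"sgg":55},"yh":38}
Value at /jou/yd: 65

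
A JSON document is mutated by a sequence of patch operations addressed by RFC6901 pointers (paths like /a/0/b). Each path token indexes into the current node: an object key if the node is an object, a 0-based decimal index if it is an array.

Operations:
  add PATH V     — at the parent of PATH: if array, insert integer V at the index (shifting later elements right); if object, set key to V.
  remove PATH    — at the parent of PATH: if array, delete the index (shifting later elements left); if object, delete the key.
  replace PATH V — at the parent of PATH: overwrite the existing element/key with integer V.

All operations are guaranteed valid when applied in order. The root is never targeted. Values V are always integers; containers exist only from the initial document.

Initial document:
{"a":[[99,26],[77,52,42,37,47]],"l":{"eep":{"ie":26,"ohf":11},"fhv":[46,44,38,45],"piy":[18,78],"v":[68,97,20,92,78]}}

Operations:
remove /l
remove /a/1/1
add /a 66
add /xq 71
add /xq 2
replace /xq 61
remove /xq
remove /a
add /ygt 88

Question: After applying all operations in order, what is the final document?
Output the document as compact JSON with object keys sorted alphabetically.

After op 1 (remove /l): {"a":[[99,26],[77,52,42,37,47]]}
After op 2 (remove /a/1/1): {"a":[[99,26],[77,42,37,47]]}
After op 3 (add /a 66): {"a":66}
After op 4 (add /xq 71): {"a":66,"xq":71}
After op 5 (add /xq 2): {"a":66,"xq":2}
After op 6 (replace /xq 61): {"a":66,"xq":61}
After op 7 (remove /xq): {"a":66}
After op 8 (remove /a): {}
After op 9 (add /ygt 88): {"ygt":88}

Answer: {"ygt":88}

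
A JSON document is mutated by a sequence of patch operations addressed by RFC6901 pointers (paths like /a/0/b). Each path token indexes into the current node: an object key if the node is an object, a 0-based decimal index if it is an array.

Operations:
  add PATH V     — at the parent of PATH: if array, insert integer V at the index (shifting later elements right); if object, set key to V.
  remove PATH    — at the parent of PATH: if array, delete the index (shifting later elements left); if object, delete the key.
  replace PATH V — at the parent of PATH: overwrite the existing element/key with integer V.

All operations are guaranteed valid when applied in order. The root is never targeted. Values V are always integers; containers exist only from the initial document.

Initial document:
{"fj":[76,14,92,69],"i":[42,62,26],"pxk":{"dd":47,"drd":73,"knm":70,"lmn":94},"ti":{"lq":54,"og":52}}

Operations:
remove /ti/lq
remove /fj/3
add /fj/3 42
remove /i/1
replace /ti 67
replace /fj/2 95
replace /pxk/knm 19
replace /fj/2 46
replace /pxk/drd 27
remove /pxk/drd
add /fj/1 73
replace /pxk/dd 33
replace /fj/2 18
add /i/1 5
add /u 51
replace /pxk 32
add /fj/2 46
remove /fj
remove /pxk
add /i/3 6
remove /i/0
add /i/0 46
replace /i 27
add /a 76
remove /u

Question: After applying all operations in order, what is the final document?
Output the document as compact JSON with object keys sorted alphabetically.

Answer: {"a":76,"i":27,"ti":67}

Derivation:
After op 1 (remove /ti/lq): {"fj":[76,14,92,69],"i":[42,62,26],"pxk":{"dd":47,"drd":73,"knm":70,"lmn":94},"ti":{"og":52}}
After op 2 (remove /fj/3): {"fj":[76,14,92],"i":[42,62,26],"pxk":{"dd":47,"drd":73,"knm":70,"lmn":94},"ti":{"og":52}}
After op 3 (add /fj/3 42): {"fj":[76,14,92,42],"i":[42,62,26],"pxk":{"dd":47,"drd":73,"knm":70,"lmn":94},"ti":{"og":52}}
After op 4 (remove /i/1): {"fj":[76,14,92,42],"i":[42,26],"pxk":{"dd":47,"drd":73,"knm":70,"lmn":94},"ti":{"og":52}}
After op 5 (replace /ti 67): {"fj":[76,14,92,42],"i":[42,26],"pxk":{"dd":47,"drd":73,"knm":70,"lmn":94},"ti":67}
After op 6 (replace /fj/2 95): {"fj":[76,14,95,42],"i":[42,26],"pxk":{"dd":47,"drd":73,"knm":70,"lmn":94},"ti":67}
After op 7 (replace /pxk/knm 19): {"fj":[76,14,95,42],"i":[42,26],"pxk":{"dd":47,"drd":73,"knm":19,"lmn":94},"ti":67}
After op 8 (replace /fj/2 46): {"fj":[76,14,46,42],"i":[42,26],"pxk":{"dd":47,"drd":73,"knm":19,"lmn":94},"ti":67}
After op 9 (replace /pxk/drd 27): {"fj":[76,14,46,42],"i":[42,26],"pxk":{"dd":47,"drd":27,"knm":19,"lmn":94},"ti":67}
After op 10 (remove /pxk/drd): {"fj":[76,14,46,42],"i":[42,26],"pxk":{"dd":47,"knm":19,"lmn":94},"ti":67}
After op 11 (add /fj/1 73): {"fj":[76,73,14,46,42],"i":[42,26],"pxk":{"dd":47,"knm":19,"lmn":94},"ti":67}
After op 12 (replace /pxk/dd 33): {"fj":[76,73,14,46,42],"i":[42,26],"pxk":{"dd":33,"knm":19,"lmn":94},"ti":67}
After op 13 (replace /fj/2 18): {"fj":[76,73,18,46,42],"i":[42,26],"pxk":{"dd":33,"knm":19,"lmn":94},"ti":67}
After op 14 (add /i/1 5): {"fj":[76,73,18,46,42],"i":[42,5,26],"pxk":{"dd":33,"knm":19,"lmn":94},"ti":67}
After op 15 (add /u 51): {"fj":[76,73,18,46,42],"i":[42,5,26],"pxk":{"dd":33,"knm":19,"lmn":94},"ti":67,"u":51}
After op 16 (replace /pxk 32): {"fj":[76,73,18,46,42],"i":[42,5,26],"pxk":32,"ti":67,"u":51}
After op 17 (add /fj/2 46): {"fj":[76,73,46,18,46,42],"i":[42,5,26],"pxk":32,"ti":67,"u":51}
After op 18 (remove /fj): {"i":[42,5,26],"pxk":32,"ti":67,"u":51}
After op 19 (remove /pxk): {"i":[42,5,26],"ti":67,"u":51}
After op 20 (add /i/3 6): {"i":[42,5,26,6],"ti":67,"u":51}
After op 21 (remove /i/0): {"i":[5,26,6],"ti":67,"u":51}
After op 22 (add /i/0 46): {"i":[46,5,26,6],"ti":67,"u":51}
After op 23 (replace /i 27): {"i":27,"ti":67,"u":51}
After op 24 (add /a 76): {"a":76,"i":27,"ti":67,"u":51}
After op 25 (remove /u): {"a":76,"i":27,"ti":67}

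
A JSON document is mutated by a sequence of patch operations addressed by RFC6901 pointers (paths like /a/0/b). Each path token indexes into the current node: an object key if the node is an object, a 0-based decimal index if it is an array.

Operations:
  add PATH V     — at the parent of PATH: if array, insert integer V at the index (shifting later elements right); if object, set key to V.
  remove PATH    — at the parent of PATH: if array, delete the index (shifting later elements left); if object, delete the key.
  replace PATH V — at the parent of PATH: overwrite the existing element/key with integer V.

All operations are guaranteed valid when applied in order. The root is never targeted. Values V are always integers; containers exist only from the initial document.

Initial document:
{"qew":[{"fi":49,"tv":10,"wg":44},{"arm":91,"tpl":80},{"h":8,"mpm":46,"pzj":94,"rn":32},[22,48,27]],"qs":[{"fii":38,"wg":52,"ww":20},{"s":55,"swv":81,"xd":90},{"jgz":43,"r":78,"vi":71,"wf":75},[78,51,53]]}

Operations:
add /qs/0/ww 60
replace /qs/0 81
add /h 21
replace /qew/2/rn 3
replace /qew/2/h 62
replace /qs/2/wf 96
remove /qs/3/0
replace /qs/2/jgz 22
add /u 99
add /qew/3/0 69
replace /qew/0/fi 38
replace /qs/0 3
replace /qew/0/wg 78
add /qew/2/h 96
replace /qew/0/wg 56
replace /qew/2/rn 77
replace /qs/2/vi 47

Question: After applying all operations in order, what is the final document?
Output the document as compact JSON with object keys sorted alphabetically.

After op 1 (add /qs/0/ww 60): {"qew":[{"fi":49,"tv":10,"wg":44},{"arm":91,"tpl":80},{"h":8,"mpm":46,"pzj":94,"rn":32},[22,48,27]],"qs":[{"fii":38,"wg":52,"ww":60},{"s":55,"swv":81,"xd":90},{"jgz":43,"r":78,"vi":71,"wf":75},[78,51,53]]}
After op 2 (replace /qs/0 81): {"qew":[{"fi":49,"tv":10,"wg":44},{"arm":91,"tpl":80},{"h":8,"mpm":46,"pzj":94,"rn":32},[22,48,27]],"qs":[81,{"s":55,"swv":81,"xd":90},{"jgz":43,"r":78,"vi":71,"wf":75},[78,51,53]]}
After op 3 (add /h 21): {"h":21,"qew":[{"fi":49,"tv":10,"wg":44},{"arm":91,"tpl":80},{"h":8,"mpm":46,"pzj":94,"rn":32},[22,48,27]],"qs":[81,{"s":55,"swv":81,"xd":90},{"jgz":43,"r":78,"vi":71,"wf":75},[78,51,53]]}
After op 4 (replace /qew/2/rn 3): {"h":21,"qew":[{"fi":49,"tv":10,"wg":44},{"arm":91,"tpl":80},{"h":8,"mpm":46,"pzj":94,"rn":3},[22,48,27]],"qs":[81,{"s":55,"swv":81,"xd":90},{"jgz":43,"r":78,"vi":71,"wf":75},[78,51,53]]}
After op 5 (replace /qew/2/h 62): {"h":21,"qew":[{"fi":49,"tv":10,"wg":44},{"arm":91,"tpl":80},{"h":62,"mpm":46,"pzj":94,"rn":3},[22,48,27]],"qs":[81,{"s":55,"swv":81,"xd":90},{"jgz":43,"r":78,"vi":71,"wf":75},[78,51,53]]}
After op 6 (replace /qs/2/wf 96): {"h":21,"qew":[{"fi":49,"tv":10,"wg":44},{"arm":91,"tpl":80},{"h":62,"mpm":46,"pzj":94,"rn":3},[22,48,27]],"qs":[81,{"s":55,"swv":81,"xd":90},{"jgz":43,"r":78,"vi":71,"wf":96},[78,51,53]]}
After op 7 (remove /qs/3/0): {"h":21,"qew":[{"fi":49,"tv":10,"wg":44},{"arm":91,"tpl":80},{"h":62,"mpm":46,"pzj":94,"rn":3},[22,48,27]],"qs":[81,{"s":55,"swv":81,"xd":90},{"jgz":43,"r":78,"vi":71,"wf":96},[51,53]]}
After op 8 (replace /qs/2/jgz 22): {"h":21,"qew":[{"fi":49,"tv":10,"wg":44},{"arm":91,"tpl":80},{"h":62,"mpm":46,"pzj":94,"rn":3},[22,48,27]],"qs":[81,{"s":55,"swv":81,"xd":90},{"jgz":22,"r":78,"vi":71,"wf":96},[51,53]]}
After op 9 (add /u 99): {"h":21,"qew":[{"fi":49,"tv":10,"wg":44},{"arm":91,"tpl":80},{"h":62,"mpm":46,"pzj":94,"rn":3},[22,48,27]],"qs":[81,{"s":55,"swv":81,"xd":90},{"jgz":22,"r":78,"vi":71,"wf":96},[51,53]],"u":99}
After op 10 (add /qew/3/0 69): {"h":21,"qew":[{"fi":49,"tv":10,"wg":44},{"arm":91,"tpl":80},{"h":62,"mpm":46,"pzj":94,"rn":3},[69,22,48,27]],"qs":[81,{"s":55,"swv":81,"xd":90},{"jgz":22,"r":78,"vi":71,"wf":96},[51,53]],"u":99}
After op 11 (replace /qew/0/fi 38): {"h":21,"qew":[{"fi":38,"tv":10,"wg":44},{"arm":91,"tpl":80},{"h":62,"mpm":46,"pzj":94,"rn":3},[69,22,48,27]],"qs":[81,{"s":55,"swv":81,"xd":90},{"jgz":22,"r":78,"vi":71,"wf":96},[51,53]],"u":99}
After op 12 (replace /qs/0 3): {"h":21,"qew":[{"fi":38,"tv":10,"wg":44},{"arm":91,"tpl":80},{"h":62,"mpm":46,"pzj":94,"rn":3},[69,22,48,27]],"qs":[3,{"s":55,"swv":81,"xd":90},{"jgz":22,"r":78,"vi":71,"wf":96},[51,53]],"u":99}
After op 13 (replace /qew/0/wg 78): {"h":21,"qew":[{"fi":38,"tv":10,"wg":78},{"arm":91,"tpl":80},{"h":62,"mpm":46,"pzj":94,"rn":3},[69,22,48,27]],"qs":[3,{"s":55,"swv":81,"xd":90},{"jgz":22,"r":78,"vi":71,"wf":96},[51,53]],"u":99}
After op 14 (add /qew/2/h 96): {"h":21,"qew":[{"fi":38,"tv":10,"wg":78},{"arm":91,"tpl":80},{"h":96,"mpm":46,"pzj":94,"rn":3},[69,22,48,27]],"qs":[3,{"s":55,"swv":81,"xd":90},{"jgz":22,"r":78,"vi":71,"wf":96},[51,53]],"u":99}
After op 15 (replace /qew/0/wg 56): {"h":21,"qew":[{"fi":38,"tv":10,"wg":56},{"arm":91,"tpl":80},{"h":96,"mpm":46,"pzj":94,"rn":3},[69,22,48,27]],"qs":[3,{"s":55,"swv":81,"xd":90},{"jgz":22,"r":78,"vi":71,"wf":96},[51,53]],"u":99}
After op 16 (replace /qew/2/rn 77): {"h":21,"qew":[{"fi":38,"tv":10,"wg":56},{"arm":91,"tpl":80},{"h":96,"mpm":46,"pzj":94,"rn":77},[69,22,48,27]],"qs":[3,{"s":55,"swv":81,"xd":90},{"jgz":22,"r":78,"vi":71,"wf":96},[51,53]],"u":99}
After op 17 (replace /qs/2/vi 47): {"h":21,"qew":[{"fi":38,"tv":10,"wg":56},{"arm":91,"tpl":80},{"h":96,"mpm":46,"pzj":94,"rn":77},[69,22,48,27]],"qs":[3,{"s":55,"swv":81,"xd":90},{"jgz":22,"r":78,"vi":47,"wf":96},[51,53]],"u":99}

Answer: {"h":21,"qew":[{"fi":38,"tv":10,"wg":56},{"arm":91,"tpl":80},{"h":96,"mpm":46,"pzj":94,"rn":77},[69,22,48,27]],"qs":[3,{"s":55,"swv":81,"xd":90},{"jgz":22,"r":78,"vi":47,"wf":96},[51,53]],"u":99}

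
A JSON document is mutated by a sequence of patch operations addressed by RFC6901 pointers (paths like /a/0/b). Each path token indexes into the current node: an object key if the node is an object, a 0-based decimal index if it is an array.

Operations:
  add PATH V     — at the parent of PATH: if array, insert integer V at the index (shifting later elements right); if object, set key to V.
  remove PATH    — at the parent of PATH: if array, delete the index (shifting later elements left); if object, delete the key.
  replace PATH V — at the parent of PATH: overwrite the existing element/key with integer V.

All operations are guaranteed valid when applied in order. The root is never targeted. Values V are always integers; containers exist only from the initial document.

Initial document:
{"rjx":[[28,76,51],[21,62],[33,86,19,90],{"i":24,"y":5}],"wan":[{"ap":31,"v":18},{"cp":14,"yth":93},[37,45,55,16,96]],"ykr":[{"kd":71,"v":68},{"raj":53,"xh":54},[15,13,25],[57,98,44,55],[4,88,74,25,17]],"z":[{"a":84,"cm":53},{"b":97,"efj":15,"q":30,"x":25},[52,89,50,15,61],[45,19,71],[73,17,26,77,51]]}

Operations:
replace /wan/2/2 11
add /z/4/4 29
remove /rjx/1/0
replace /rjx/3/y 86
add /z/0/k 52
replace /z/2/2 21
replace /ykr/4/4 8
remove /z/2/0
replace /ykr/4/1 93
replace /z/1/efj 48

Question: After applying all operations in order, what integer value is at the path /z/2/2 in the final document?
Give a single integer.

Answer: 15

Derivation:
After op 1 (replace /wan/2/2 11): {"rjx":[[28,76,51],[21,62],[33,86,19,90],{"i":24,"y":5}],"wan":[{"ap":31,"v":18},{"cp":14,"yth":93},[37,45,11,16,96]],"ykr":[{"kd":71,"v":68},{"raj":53,"xh":54},[15,13,25],[57,98,44,55],[4,88,74,25,17]],"z":[{"a":84,"cm":53},{"b":97,"efj":15,"q":30,"x":25},[52,89,50,15,61],[45,19,71],[73,17,26,77,51]]}
After op 2 (add /z/4/4 29): {"rjx":[[28,76,51],[21,62],[33,86,19,90],{"i":24,"y":5}],"wan":[{"ap":31,"v":18},{"cp":14,"yth":93},[37,45,11,16,96]],"ykr":[{"kd":71,"v":68},{"raj":53,"xh":54},[15,13,25],[57,98,44,55],[4,88,74,25,17]],"z":[{"a":84,"cm":53},{"b":97,"efj":15,"q":30,"x":25},[52,89,50,15,61],[45,19,71],[73,17,26,77,29,51]]}
After op 3 (remove /rjx/1/0): {"rjx":[[28,76,51],[62],[33,86,19,90],{"i":24,"y":5}],"wan":[{"ap":31,"v":18},{"cp":14,"yth":93},[37,45,11,16,96]],"ykr":[{"kd":71,"v":68},{"raj":53,"xh":54},[15,13,25],[57,98,44,55],[4,88,74,25,17]],"z":[{"a":84,"cm":53},{"b":97,"efj":15,"q":30,"x":25},[52,89,50,15,61],[45,19,71],[73,17,26,77,29,51]]}
After op 4 (replace /rjx/3/y 86): {"rjx":[[28,76,51],[62],[33,86,19,90],{"i":24,"y":86}],"wan":[{"ap":31,"v":18},{"cp":14,"yth":93},[37,45,11,16,96]],"ykr":[{"kd":71,"v":68},{"raj":53,"xh":54},[15,13,25],[57,98,44,55],[4,88,74,25,17]],"z":[{"a":84,"cm":53},{"b":97,"efj":15,"q":30,"x":25},[52,89,50,15,61],[45,19,71],[73,17,26,77,29,51]]}
After op 5 (add /z/0/k 52): {"rjx":[[28,76,51],[62],[33,86,19,90],{"i":24,"y":86}],"wan":[{"ap":31,"v":18},{"cp":14,"yth":93},[37,45,11,16,96]],"ykr":[{"kd":71,"v":68},{"raj":53,"xh":54},[15,13,25],[57,98,44,55],[4,88,74,25,17]],"z":[{"a":84,"cm":53,"k":52},{"b":97,"efj":15,"q":30,"x":25},[52,89,50,15,61],[45,19,71],[73,17,26,77,29,51]]}
After op 6 (replace /z/2/2 21): {"rjx":[[28,76,51],[62],[33,86,19,90],{"i":24,"y":86}],"wan":[{"ap":31,"v":18},{"cp":14,"yth":93},[37,45,11,16,96]],"ykr":[{"kd":71,"v":68},{"raj":53,"xh":54},[15,13,25],[57,98,44,55],[4,88,74,25,17]],"z":[{"a":84,"cm":53,"k":52},{"b":97,"efj":15,"q":30,"x":25},[52,89,21,15,61],[45,19,71],[73,17,26,77,29,51]]}
After op 7 (replace /ykr/4/4 8): {"rjx":[[28,76,51],[62],[33,86,19,90],{"i":24,"y":86}],"wan":[{"ap":31,"v":18},{"cp":14,"yth":93},[37,45,11,16,96]],"ykr":[{"kd":71,"v":68},{"raj":53,"xh":54},[15,13,25],[57,98,44,55],[4,88,74,25,8]],"z":[{"a":84,"cm":53,"k":52},{"b":97,"efj":15,"q":30,"x":25},[52,89,21,15,61],[45,19,71],[73,17,26,77,29,51]]}
After op 8 (remove /z/2/0): {"rjx":[[28,76,51],[62],[33,86,19,90],{"i":24,"y":86}],"wan":[{"ap":31,"v":18},{"cp":14,"yth":93},[37,45,11,16,96]],"ykr":[{"kd":71,"v":68},{"raj":53,"xh":54},[15,13,25],[57,98,44,55],[4,88,74,25,8]],"z":[{"a":84,"cm":53,"k":52},{"b":97,"efj":15,"q":30,"x":25},[89,21,15,61],[45,19,71],[73,17,26,77,29,51]]}
After op 9 (replace /ykr/4/1 93): {"rjx":[[28,76,51],[62],[33,86,19,90],{"i":24,"y":86}],"wan":[{"ap":31,"v":18},{"cp":14,"yth":93},[37,45,11,16,96]],"ykr":[{"kd":71,"v":68},{"raj":53,"xh":54},[15,13,25],[57,98,44,55],[4,93,74,25,8]],"z":[{"a":84,"cm":53,"k":52},{"b":97,"efj":15,"q":30,"x":25},[89,21,15,61],[45,19,71],[73,17,26,77,29,51]]}
After op 10 (replace /z/1/efj 48): {"rjx":[[28,76,51],[62],[33,86,19,90],{"i":24,"y":86}],"wan":[{"ap":31,"v":18},{"cp":14,"yth":93},[37,45,11,16,96]],"ykr":[{"kd":71,"v":68},{"raj":53,"xh":54},[15,13,25],[57,98,44,55],[4,93,74,25,8]],"z":[{"a":84,"cm":53,"k":52},{"b":97,"efj":48,"q":30,"x":25},[89,21,15,61],[45,19,71],[73,17,26,77,29,51]]}
Value at /z/2/2: 15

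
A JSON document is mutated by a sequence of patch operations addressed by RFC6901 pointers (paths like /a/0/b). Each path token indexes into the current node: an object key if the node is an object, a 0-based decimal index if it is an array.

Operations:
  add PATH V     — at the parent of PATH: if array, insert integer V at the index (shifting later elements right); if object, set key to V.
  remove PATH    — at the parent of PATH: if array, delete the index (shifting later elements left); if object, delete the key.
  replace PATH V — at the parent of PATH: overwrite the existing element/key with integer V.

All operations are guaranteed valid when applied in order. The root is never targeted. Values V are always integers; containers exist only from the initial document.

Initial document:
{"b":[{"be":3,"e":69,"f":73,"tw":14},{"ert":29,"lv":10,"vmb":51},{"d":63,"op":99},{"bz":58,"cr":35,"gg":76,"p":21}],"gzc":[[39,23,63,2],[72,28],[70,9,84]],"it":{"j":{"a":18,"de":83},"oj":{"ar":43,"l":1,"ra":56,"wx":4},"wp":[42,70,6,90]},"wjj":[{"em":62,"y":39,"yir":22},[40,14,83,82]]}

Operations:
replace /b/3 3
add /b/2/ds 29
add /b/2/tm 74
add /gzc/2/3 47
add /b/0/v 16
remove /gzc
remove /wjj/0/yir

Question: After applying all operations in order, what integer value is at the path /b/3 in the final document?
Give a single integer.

After op 1 (replace /b/3 3): {"b":[{"be":3,"e":69,"f":73,"tw":14},{"ert":29,"lv":10,"vmb":51},{"d":63,"op":99},3],"gzc":[[39,23,63,2],[72,28],[70,9,84]],"it":{"j":{"a":18,"de":83},"oj":{"ar":43,"l":1,"ra":56,"wx":4},"wp":[42,70,6,90]},"wjj":[{"em":62,"y":39,"yir":22},[40,14,83,82]]}
After op 2 (add /b/2/ds 29): {"b":[{"be":3,"e":69,"f":73,"tw":14},{"ert":29,"lv":10,"vmb":51},{"d":63,"ds":29,"op":99},3],"gzc":[[39,23,63,2],[72,28],[70,9,84]],"it":{"j":{"a":18,"de":83},"oj":{"ar":43,"l":1,"ra":56,"wx":4},"wp":[42,70,6,90]},"wjj":[{"em":62,"y":39,"yir":22},[40,14,83,82]]}
After op 3 (add /b/2/tm 74): {"b":[{"be":3,"e":69,"f":73,"tw":14},{"ert":29,"lv":10,"vmb":51},{"d":63,"ds":29,"op":99,"tm":74},3],"gzc":[[39,23,63,2],[72,28],[70,9,84]],"it":{"j":{"a":18,"de":83},"oj":{"ar":43,"l":1,"ra":56,"wx":4},"wp":[42,70,6,90]},"wjj":[{"em":62,"y":39,"yir":22},[40,14,83,82]]}
After op 4 (add /gzc/2/3 47): {"b":[{"be":3,"e":69,"f":73,"tw":14},{"ert":29,"lv":10,"vmb":51},{"d":63,"ds":29,"op":99,"tm":74},3],"gzc":[[39,23,63,2],[72,28],[70,9,84,47]],"it":{"j":{"a":18,"de":83},"oj":{"ar":43,"l":1,"ra":56,"wx":4},"wp":[42,70,6,90]},"wjj":[{"em":62,"y":39,"yir":22},[40,14,83,82]]}
After op 5 (add /b/0/v 16): {"b":[{"be":3,"e":69,"f":73,"tw":14,"v":16},{"ert":29,"lv":10,"vmb":51},{"d":63,"ds":29,"op":99,"tm":74},3],"gzc":[[39,23,63,2],[72,28],[70,9,84,47]],"it":{"j":{"a":18,"de":83},"oj":{"ar":43,"l":1,"ra":56,"wx":4},"wp":[42,70,6,90]},"wjj":[{"em":62,"y":39,"yir":22},[40,14,83,82]]}
After op 6 (remove /gzc): {"b":[{"be":3,"e":69,"f":73,"tw":14,"v":16},{"ert":29,"lv":10,"vmb":51},{"d":63,"ds":29,"op":99,"tm":74},3],"it":{"j":{"a":18,"de":83},"oj":{"ar":43,"l":1,"ra":56,"wx":4},"wp":[42,70,6,90]},"wjj":[{"em":62,"y":39,"yir":22},[40,14,83,82]]}
After op 7 (remove /wjj/0/yir): {"b":[{"be":3,"e":69,"f":73,"tw":14,"v":16},{"ert":29,"lv":10,"vmb":51},{"d":63,"ds":29,"op":99,"tm":74},3],"it":{"j":{"a":18,"de":83},"oj":{"ar":43,"l":1,"ra":56,"wx":4},"wp":[42,70,6,90]},"wjj":[{"em":62,"y":39},[40,14,83,82]]}
Value at /b/3: 3

Answer: 3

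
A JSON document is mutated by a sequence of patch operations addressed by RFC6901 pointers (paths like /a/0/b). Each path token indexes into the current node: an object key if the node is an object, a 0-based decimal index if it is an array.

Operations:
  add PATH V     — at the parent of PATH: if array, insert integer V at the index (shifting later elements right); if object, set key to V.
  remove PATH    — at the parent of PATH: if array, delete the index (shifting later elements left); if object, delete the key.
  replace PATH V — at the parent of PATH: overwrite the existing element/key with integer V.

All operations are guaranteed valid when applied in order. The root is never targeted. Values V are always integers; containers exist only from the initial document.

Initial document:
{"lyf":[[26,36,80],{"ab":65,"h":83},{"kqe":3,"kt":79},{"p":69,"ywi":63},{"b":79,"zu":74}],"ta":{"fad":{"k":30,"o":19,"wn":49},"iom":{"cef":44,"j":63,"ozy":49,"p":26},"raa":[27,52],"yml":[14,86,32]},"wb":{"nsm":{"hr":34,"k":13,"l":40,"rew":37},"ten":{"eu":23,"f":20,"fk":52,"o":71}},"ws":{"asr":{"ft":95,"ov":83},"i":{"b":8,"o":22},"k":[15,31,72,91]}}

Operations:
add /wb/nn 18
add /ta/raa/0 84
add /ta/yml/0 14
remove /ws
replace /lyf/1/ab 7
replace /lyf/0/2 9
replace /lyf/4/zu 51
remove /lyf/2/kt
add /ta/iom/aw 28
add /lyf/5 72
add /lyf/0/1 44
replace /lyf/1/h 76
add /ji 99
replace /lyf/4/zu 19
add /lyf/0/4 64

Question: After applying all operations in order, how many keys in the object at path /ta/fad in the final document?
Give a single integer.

Answer: 3

Derivation:
After op 1 (add /wb/nn 18): {"lyf":[[26,36,80],{"ab":65,"h":83},{"kqe":3,"kt":79},{"p":69,"ywi":63},{"b":79,"zu":74}],"ta":{"fad":{"k":30,"o":19,"wn":49},"iom":{"cef":44,"j":63,"ozy":49,"p":26},"raa":[27,52],"yml":[14,86,32]},"wb":{"nn":18,"nsm":{"hr":34,"k":13,"l":40,"rew":37},"ten":{"eu":23,"f":20,"fk":52,"o":71}},"ws":{"asr":{"ft":95,"ov":83},"i":{"b":8,"o":22},"k":[15,31,72,91]}}
After op 2 (add /ta/raa/0 84): {"lyf":[[26,36,80],{"ab":65,"h":83},{"kqe":3,"kt":79},{"p":69,"ywi":63},{"b":79,"zu":74}],"ta":{"fad":{"k":30,"o":19,"wn":49},"iom":{"cef":44,"j":63,"ozy":49,"p":26},"raa":[84,27,52],"yml":[14,86,32]},"wb":{"nn":18,"nsm":{"hr":34,"k":13,"l":40,"rew":37},"ten":{"eu":23,"f":20,"fk":52,"o":71}},"ws":{"asr":{"ft":95,"ov":83},"i":{"b":8,"o":22},"k":[15,31,72,91]}}
After op 3 (add /ta/yml/0 14): {"lyf":[[26,36,80],{"ab":65,"h":83},{"kqe":3,"kt":79},{"p":69,"ywi":63},{"b":79,"zu":74}],"ta":{"fad":{"k":30,"o":19,"wn":49},"iom":{"cef":44,"j":63,"ozy":49,"p":26},"raa":[84,27,52],"yml":[14,14,86,32]},"wb":{"nn":18,"nsm":{"hr":34,"k":13,"l":40,"rew":37},"ten":{"eu":23,"f":20,"fk":52,"o":71}},"ws":{"asr":{"ft":95,"ov":83},"i":{"b":8,"o":22},"k":[15,31,72,91]}}
After op 4 (remove /ws): {"lyf":[[26,36,80],{"ab":65,"h":83},{"kqe":3,"kt":79},{"p":69,"ywi":63},{"b":79,"zu":74}],"ta":{"fad":{"k":30,"o":19,"wn":49},"iom":{"cef":44,"j":63,"ozy":49,"p":26},"raa":[84,27,52],"yml":[14,14,86,32]},"wb":{"nn":18,"nsm":{"hr":34,"k":13,"l":40,"rew":37},"ten":{"eu":23,"f":20,"fk":52,"o":71}}}
After op 5 (replace /lyf/1/ab 7): {"lyf":[[26,36,80],{"ab":7,"h":83},{"kqe":3,"kt":79},{"p":69,"ywi":63},{"b":79,"zu":74}],"ta":{"fad":{"k":30,"o":19,"wn":49},"iom":{"cef":44,"j":63,"ozy":49,"p":26},"raa":[84,27,52],"yml":[14,14,86,32]},"wb":{"nn":18,"nsm":{"hr":34,"k":13,"l":40,"rew":37},"ten":{"eu":23,"f":20,"fk":52,"o":71}}}
After op 6 (replace /lyf/0/2 9): {"lyf":[[26,36,9],{"ab":7,"h":83},{"kqe":3,"kt":79},{"p":69,"ywi":63},{"b":79,"zu":74}],"ta":{"fad":{"k":30,"o":19,"wn":49},"iom":{"cef":44,"j":63,"ozy":49,"p":26},"raa":[84,27,52],"yml":[14,14,86,32]},"wb":{"nn":18,"nsm":{"hr":34,"k":13,"l":40,"rew":37},"ten":{"eu":23,"f":20,"fk":52,"o":71}}}
After op 7 (replace /lyf/4/zu 51): {"lyf":[[26,36,9],{"ab":7,"h":83},{"kqe":3,"kt":79},{"p":69,"ywi":63},{"b":79,"zu":51}],"ta":{"fad":{"k":30,"o":19,"wn":49},"iom":{"cef":44,"j":63,"ozy":49,"p":26},"raa":[84,27,52],"yml":[14,14,86,32]},"wb":{"nn":18,"nsm":{"hr":34,"k":13,"l":40,"rew":37},"ten":{"eu":23,"f":20,"fk":52,"o":71}}}
After op 8 (remove /lyf/2/kt): {"lyf":[[26,36,9],{"ab":7,"h":83},{"kqe":3},{"p":69,"ywi":63},{"b":79,"zu":51}],"ta":{"fad":{"k":30,"o":19,"wn":49},"iom":{"cef":44,"j":63,"ozy":49,"p":26},"raa":[84,27,52],"yml":[14,14,86,32]},"wb":{"nn":18,"nsm":{"hr":34,"k":13,"l":40,"rew":37},"ten":{"eu":23,"f":20,"fk":52,"o":71}}}
After op 9 (add /ta/iom/aw 28): {"lyf":[[26,36,9],{"ab":7,"h":83},{"kqe":3},{"p":69,"ywi":63},{"b":79,"zu":51}],"ta":{"fad":{"k":30,"o":19,"wn":49},"iom":{"aw":28,"cef":44,"j":63,"ozy":49,"p":26},"raa":[84,27,52],"yml":[14,14,86,32]},"wb":{"nn":18,"nsm":{"hr":34,"k":13,"l":40,"rew":37},"ten":{"eu":23,"f":20,"fk":52,"o":71}}}
After op 10 (add /lyf/5 72): {"lyf":[[26,36,9],{"ab":7,"h":83},{"kqe":3},{"p":69,"ywi":63},{"b":79,"zu":51},72],"ta":{"fad":{"k":30,"o":19,"wn":49},"iom":{"aw":28,"cef":44,"j":63,"ozy":49,"p":26},"raa":[84,27,52],"yml":[14,14,86,32]},"wb":{"nn":18,"nsm":{"hr":34,"k":13,"l":40,"rew":37},"ten":{"eu":23,"f":20,"fk":52,"o":71}}}
After op 11 (add /lyf/0/1 44): {"lyf":[[26,44,36,9],{"ab":7,"h":83},{"kqe":3},{"p":69,"ywi":63},{"b":79,"zu":51},72],"ta":{"fad":{"k":30,"o":19,"wn":49},"iom":{"aw":28,"cef":44,"j":63,"ozy":49,"p":26},"raa":[84,27,52],"yml":[14,14,86,32]},"wb":{"nn":18,"nsm":{"hr":34,"k":13,"l":40,"rew":37},"ten":{"eu":23,"f":20,"fk":52,"o":71}}}
After op 12 (replace /lyf/1/h 76): {"lyf":[[26,44,36,9],{"ab":7,"h":76},{"kqe":3},{"p":69,"ywi":63},{"b":79,"zu":51},72],"ta":{"fad":{"k":30,"o":19,"wn":49},"iom":{"aw":28,"cef":44,"j":63,"ozy":49,"p":26},"raa":[84,27,52],"yml":[14,14,86,32]},"wb":{"nn":18,"nsm":{"hr":34,"k":13,"l":40,"rew":37},"ten":{"eu":23,"f":20,"fk":52,"o":71}}}
After op 13 (add /ji 99): {"ji":99,"lyf":[[26,44,36,9],{"ab":7,"h":76},{"kqe":3},{"p":69,"ywi":63},{"b":79,"zu":51},72],"ta":{"fad":{"k":30,"o":19,"wn":49},"iom":{"aw":28,"cef":44,"j":63,"ozy":49,"p":26},"raa":[84,27,52],"yml":[14,14,86,32]},"wb":{"nn":18,"nsm":{"hr":34,"k":13,"l":40,"rew":37},"ten":{"eu":23,"f":20,"fk":52,"o":71}}}
After op 14 (replace /lyf/4/zu 19): {"ji":99,"lyf":[[26,44,36,9],{"ab":7,"h":76},{"kqe":3},{"p":69,"ywi":63},{"b":79,"zu":19},72],"ta":{"fad":{"k":30,"o":19,"wn":49},"iom":{"aw":28,"cef":44,"j":63,"ozy":49,"p":26},"raa":[84,27,52],"yml":[14,14,86,32]},"wb":{"nn":18,"nsm":{"hr":34,"k":13,"l":40,"rew":37},"ten":{"eu":23,"f":20,"fk":52,"o":71}}}
After op 15 (add /lyf/0/4 64): {"ji":99,"lyf":[[26,44,36,9,64],{"ab":7,"h":76},{"kqe":3},{"p":69,"ywi":63},{"b":79,"zu":19},72],"ta":{"fad":{"k":30,"o":19,"wn":49},"iom":{"aw":28,"cef":44,"j":63,"ozy":49,"p":26},"raa":[84,27,52],"yml":[14,14,86,32]},"wb":{"nn":18,"nsm":{"hr":34,"k":13,"l":40,"rew":37},"ten":{"eu":23,"f":20,"fk":52,"o":71}}}
Size at path /ta/fad: 3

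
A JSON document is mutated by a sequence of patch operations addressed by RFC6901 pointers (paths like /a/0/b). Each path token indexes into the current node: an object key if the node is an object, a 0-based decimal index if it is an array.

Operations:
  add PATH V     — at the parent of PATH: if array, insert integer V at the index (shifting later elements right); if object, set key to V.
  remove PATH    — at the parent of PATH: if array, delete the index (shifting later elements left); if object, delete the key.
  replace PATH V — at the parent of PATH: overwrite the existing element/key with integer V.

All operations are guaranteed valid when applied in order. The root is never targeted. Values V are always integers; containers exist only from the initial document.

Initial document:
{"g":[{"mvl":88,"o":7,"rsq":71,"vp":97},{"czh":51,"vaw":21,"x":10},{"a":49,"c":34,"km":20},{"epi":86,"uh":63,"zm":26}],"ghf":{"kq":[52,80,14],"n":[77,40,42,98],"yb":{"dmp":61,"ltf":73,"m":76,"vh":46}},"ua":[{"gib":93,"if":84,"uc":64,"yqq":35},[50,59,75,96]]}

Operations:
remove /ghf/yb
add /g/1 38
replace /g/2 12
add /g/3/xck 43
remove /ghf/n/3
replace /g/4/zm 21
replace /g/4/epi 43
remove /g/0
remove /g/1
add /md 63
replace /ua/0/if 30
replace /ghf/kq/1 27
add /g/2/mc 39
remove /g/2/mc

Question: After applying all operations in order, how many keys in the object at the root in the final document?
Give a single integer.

After op 1 (remove /ghf/yb): {"g":[{"mvl":88,"o":7,"rsq":71,"vp":97},{"czh":51,"vaw":21,"x":10},{"a":49,"c":34,"km":20},{"epi":86,"uh":63,"zm":26}],"ghf":{"kq":[52,80,14],"n":[77,40,42,98]},"ua":[{"gib":93,"if":84,"uc":64,"yqq":35},[50,59,75,96]]}
After op 2 (add /g/1 38): {"g":[{"mvl":88,"o":7,"rsq":71,"vp":97},38,{"czh":51,"vaw":21,"x":10},{"a":49,"c":34,"km":20},{"epi":86,"uh":63,"zm":26}],"ghf":{"kq":[52,80,14],"n":[77,40,42,98]},"ua":[{"gib":93,"if":84,"uc":64,"yqq":35},[50,59,75,96]]}
After op 3 (replace /g/2 12): {"g":[{"mvl":88,"o":7,"rsq":71,"vp":97},38,12,{"a":49,"c":34,"km":20},{"epi":86,"uh":63,"zm":26}],"ghf":{"kq":[52,80,14],"n":[77,40,42,98]},"ua":[{"gib":93,"if":84,"uc":64,"yqq":35},[50,59,75,96]]}
After op 4 (add /g/3/xck 43): {"g":[{"mvl":88,"o":7,"rsq":71,"vp":97},38,12,{"a":49,"c":34,"km":20,"xck":43},{"epi":86,"uh":63,"zm":26}],"ghf":{"kq":[52,80,14],"n":[77,40,42,98]},"ua":[{"gib":93,"if":84,"uc":64,"yqq":35},[50,59,75,96]]}
After op 5 (remove /ghf/n/3): {"g":[{"mvl":88,"o":7,"rsq":71,"vp":97},38,12,{"a":49,"c":34,"km":20,"xck":43},{"epi":86,"uh":63,"zm":26}],"ghf":{"kq":[52,80,14],"n":[77,40,42]},"ua":[{"gib":93,"if":84,"uc":64,"yqq":35},[50,59,75,96]]}
After op 6 (replace /g/4/zm 21): {"g":[{"mvl":88,"o":7,"rsq":71,"vp":97},38,12,{"a":49,"c":34,"km":20,"xck":43},{"epi":86,"uh":63,"zm":21}],"ghf":{"kq":[52,80,14],"n":[77,40,42]},"ua":[{"gib":93,"if":84,"uc":64,"yqq":35},[50,59,75,96]]}
After op 7 (replace /g/4/epi 43): {"g":[{"mvl":88,"o":7,"rsq":71,"vp":97},38,12,{"a":49,"c":34,"km":20,"xck":43},{"epi":43,"uh":63,"zm":21}],"ghf":{"kq":[52,80,14],"n":[77,40,42]},"ua":[{"gib":93,"if":84,"uc":64,"yqq":35},[50,59,75,96]]}
After op 8 (remove /g/0): {"g":[38,12,{"a":49,"c":34,"km":20,"xck":43},{"epi":43,"uh":63,"zm":21}],"ghf":{"kq":[52,80,14],"n":[77,40,42]},"ua":[{"gib":93,"if":84,"uc":64,"yqq":35},[50,59,75,96]]}
After op 9 (remove /g/1): {"g":[38,{"a":49,"c":34,"km":20,"xck":43},{"epi":43,"uh":63,"zm":21}],"ghf":{"kq":[52,80,14],"n":[77,40,42]},"ua":[{"gib":93,"if":84,"uc":64,"yqq":35},[50,59,75,96]]}
After op 10 (add /md 63): {"g":[38,{"a":49,"c":34,"km":20,"xck":43},{"epi":43,"uh":63,"zm":21}],"ghf":{"kq":[52,80,14],"n":[77,40,42]},"md":63,"ua":[{"gib":93,"if":84,"uc":64,"yqq":35},[50,59,75,96]]}
After op 11 (replace /ua/0/if 30): {"g":[38,{"a":49,"c":34,"km":20,"xck":43},{"epi":43,"uh":63,"zm":21}],"ghf":{"kq":[52,80,14],"n":[77,40,42]},"md":63,"ua":[{"gib":93,"if":30,"uc":64,"yqq":35},[50,59,75,96]]}
After op 12 (replace /ghf/kq/1 27): {"g":[38,{"a":49,"c":34,"km":20,"xck":43},{"epi":43,"uh":63,"zm":21}],"ghf":{"kq":[52,27,14],"n":[77,40,42]},"md":63,"ua":[{"gib":93,"if":30,"uc":64,"yqq":35},[50,59,75,96]]}
After op 13 (add /g/2/mc 39): {"g":[38,{"a":49,"c":34,"km":20,"xck":43},{"epi":43,"mc":39,"uh":63,"zm":21}],"ghf":{"kq":[52,27,14],"n":[77,40,42]},"md":63,"ua":[{"gib":93,"if":30,"uc":64,"yqq":35},[50,59,75,96]]}
After op 14 (remove /g/2/mc): {"g":[38,{"a":49,"c":34,"km":20,"xck":43},{"epi":43,"uh":63,"zm":21}],"ghf":{"kq":[52,27,14],"n":[77,40,42]},"md":63,"ua":[{"gib":93,"if":30,"uc":64,"yqq":35},[50,59,75,96]]}
Size at the root: 4

Answer: 4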